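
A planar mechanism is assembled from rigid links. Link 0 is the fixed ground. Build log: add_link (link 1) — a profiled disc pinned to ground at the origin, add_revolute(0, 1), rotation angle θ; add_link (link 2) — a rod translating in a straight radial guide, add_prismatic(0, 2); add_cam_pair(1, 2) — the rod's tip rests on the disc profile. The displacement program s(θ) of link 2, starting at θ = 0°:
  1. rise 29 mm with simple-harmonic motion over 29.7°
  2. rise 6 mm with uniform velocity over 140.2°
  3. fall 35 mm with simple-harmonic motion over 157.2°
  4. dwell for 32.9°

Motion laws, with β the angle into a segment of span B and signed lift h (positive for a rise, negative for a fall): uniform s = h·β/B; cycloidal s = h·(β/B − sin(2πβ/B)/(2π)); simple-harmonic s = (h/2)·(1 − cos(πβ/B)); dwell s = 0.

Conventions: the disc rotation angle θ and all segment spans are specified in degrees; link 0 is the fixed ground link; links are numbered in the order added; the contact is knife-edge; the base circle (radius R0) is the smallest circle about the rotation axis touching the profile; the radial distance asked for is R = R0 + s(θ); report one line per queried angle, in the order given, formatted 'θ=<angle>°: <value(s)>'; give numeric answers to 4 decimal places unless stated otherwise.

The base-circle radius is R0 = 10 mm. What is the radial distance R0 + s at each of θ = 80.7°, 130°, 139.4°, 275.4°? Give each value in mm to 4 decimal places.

seg 1 [0°–29.7°] simple-harmonic, h=29: full span → s += 29 → s = 29.0000
seg 2 [29.7°–169.9°] uniform, h=6: θ=80.7° here. β=51, B=140.2. 6·51/140.2 = 2.1826 → s = 31.1826
seg 2 [29.7°–169.9°] uniform, h=6: θ=130° here. β=100.3, B=140.2. 6·100.3/140.2 = 4.2924 → s = 33.2924
seg 2 [29.7°–169.9°] uniform, h=6: θ=139.4° here. β=109.7, B=140.2. 6·109.7/140.2 = 4.6947 → s = 33.6947
seg 2 [29.7°–169.9°] uniform, h=6: full span → s += 6 → s = 35.0000
seg 3 [169.9°–327.1°] simple-harmonic, h=-35: θ=275.4° here. β=105.5, B=157.2. -35/2·(1 − cos(π·0.6711)) = -26.4612 → s = 8.5388
θ=80.7°: R = R0 + s = 10 + 31.1826 = 41.1826
θ=130°: R = R0 + s = 10 + 33.2924 = 43.2924
θ=139.4°: R = R0 + s = 10 + 33.6947 = 43.6947
θ=275.4°: R = R0 + s = 10 + 8.5388 = 18.5388

θ=80.7°: 41.1826
θ=130°: 43.2924
θ=139.4°: 43.6947
θ=275.4°: 18.5388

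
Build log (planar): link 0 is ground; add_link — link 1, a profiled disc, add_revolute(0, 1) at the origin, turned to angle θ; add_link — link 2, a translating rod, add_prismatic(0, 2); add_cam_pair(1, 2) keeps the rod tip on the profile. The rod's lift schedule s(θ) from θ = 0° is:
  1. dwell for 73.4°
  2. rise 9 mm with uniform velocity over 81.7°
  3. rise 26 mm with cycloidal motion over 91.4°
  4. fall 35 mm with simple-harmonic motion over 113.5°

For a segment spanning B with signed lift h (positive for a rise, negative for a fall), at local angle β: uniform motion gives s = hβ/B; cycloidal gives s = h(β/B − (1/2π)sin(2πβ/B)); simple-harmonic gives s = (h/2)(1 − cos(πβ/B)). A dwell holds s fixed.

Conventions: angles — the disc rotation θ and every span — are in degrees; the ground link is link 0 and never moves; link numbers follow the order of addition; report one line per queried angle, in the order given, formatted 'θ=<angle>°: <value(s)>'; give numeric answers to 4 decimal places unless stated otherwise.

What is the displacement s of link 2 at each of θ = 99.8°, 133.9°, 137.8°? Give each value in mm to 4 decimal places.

seg 1 [0°–73.4°] dwell: s stays 0.0000
seg 2 [73.4°–155.1°] uniform, h=9: θ=99.8° here. β=26.4, B=81.7. 9·26.4/81.7 = 2.9082 → s = 2.9082
seg 2 [73.4°–155.1°] uniform, h=9: θ=133.9° here. β=60.5, B=81.7. 9·60.5/81.7 = 6.6646 → s = 6.6646
seg 2 [73.4°–155.1°] uniform, h=9: θ=137.8° here. β=64.4, B=81.7. 9·64.4/81.7 = 7.0942 → s = 7.0942

θ=99.8°: 2.9082
θ=133.9°: 6.6646
θ=137.8°: 7.0942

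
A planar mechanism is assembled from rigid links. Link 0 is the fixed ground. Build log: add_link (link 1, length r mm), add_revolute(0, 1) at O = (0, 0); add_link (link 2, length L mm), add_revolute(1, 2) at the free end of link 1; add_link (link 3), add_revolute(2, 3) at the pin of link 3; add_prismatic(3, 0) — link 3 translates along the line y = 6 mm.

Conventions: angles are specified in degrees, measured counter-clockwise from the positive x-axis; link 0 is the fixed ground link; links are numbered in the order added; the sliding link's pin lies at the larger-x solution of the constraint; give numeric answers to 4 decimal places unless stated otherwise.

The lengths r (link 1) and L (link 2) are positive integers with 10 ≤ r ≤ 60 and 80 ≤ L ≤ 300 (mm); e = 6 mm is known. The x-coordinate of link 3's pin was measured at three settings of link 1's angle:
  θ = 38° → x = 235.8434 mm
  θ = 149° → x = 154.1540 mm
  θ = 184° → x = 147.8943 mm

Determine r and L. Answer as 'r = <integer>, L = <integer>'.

constraint per measurement: (x − r cos θ)² + (r sin θ − e)² = L²
subtracting the θ₁ and θ₂ equations cancels the r² and L² terms:
r = (x₁² − x₂²) / (2[(x₁cos θ₁ + e sin θ₁) − (x₂cos θ₂ + e sin θ₂)]) = 50.0000 → r = 50
L² = (x₁ − r cos θ₁)² + (r sin θ₁ − e)² = 39203.9989 → L = 198.0000 → L = 198
check at θ₃=184°: x = 147.8943 (printed 147.8943) ✓

r = 50, L = 198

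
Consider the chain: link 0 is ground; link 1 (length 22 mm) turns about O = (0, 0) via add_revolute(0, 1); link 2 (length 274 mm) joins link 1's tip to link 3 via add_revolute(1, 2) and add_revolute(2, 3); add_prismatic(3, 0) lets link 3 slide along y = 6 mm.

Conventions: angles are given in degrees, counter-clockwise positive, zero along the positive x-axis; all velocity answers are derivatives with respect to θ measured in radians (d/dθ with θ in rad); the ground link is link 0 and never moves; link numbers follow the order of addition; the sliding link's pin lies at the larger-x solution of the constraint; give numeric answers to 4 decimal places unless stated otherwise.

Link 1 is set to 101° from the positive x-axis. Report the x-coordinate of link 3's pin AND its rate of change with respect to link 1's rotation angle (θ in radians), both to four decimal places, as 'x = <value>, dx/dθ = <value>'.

geometry: r = 22 mm, L = 274 mm, e = 6 mm
crank pin P = (r cos θ, r sin θ) = (-4.197798, 21.595798)
h = r sin θ − e = 21.595798 − 6 = 15.595798
x = r cos θ + √(L² − h²) = -4.197798 + 273.555792 = 269.357994
dx/dθ = −r sin θ − h·r cos θ/√(L² − h²) (θ in radians; h = 15.595798) = -21.356476

x = 269.3580, dx/dθ = -21.3565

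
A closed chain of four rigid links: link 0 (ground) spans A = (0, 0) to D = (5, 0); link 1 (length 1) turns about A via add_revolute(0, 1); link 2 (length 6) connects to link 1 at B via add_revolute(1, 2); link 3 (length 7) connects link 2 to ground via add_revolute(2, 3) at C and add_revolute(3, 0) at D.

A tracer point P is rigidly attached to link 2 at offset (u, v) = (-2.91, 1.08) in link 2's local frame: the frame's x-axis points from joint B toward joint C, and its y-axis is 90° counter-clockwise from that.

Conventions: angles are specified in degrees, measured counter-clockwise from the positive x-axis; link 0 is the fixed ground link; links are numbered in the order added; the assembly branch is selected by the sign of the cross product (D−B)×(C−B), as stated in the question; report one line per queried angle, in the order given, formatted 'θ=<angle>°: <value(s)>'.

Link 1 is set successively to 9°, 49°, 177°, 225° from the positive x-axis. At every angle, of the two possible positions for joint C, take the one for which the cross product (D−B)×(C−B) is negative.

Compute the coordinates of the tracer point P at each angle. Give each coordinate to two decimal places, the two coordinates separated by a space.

A=(0,0), D=(5.00,0)
θ=9°: B = A + 1.00·(cos9°, sin9°) = (0.9877, 0.1564)
θ=9°: |BD| = 4.0154
θ=9°: circle(B,6.00) ∩ circle(D,7.00): a=0.3889, h=5.9874
θ=9°:   candidates: C₊=(1.6096,6.1241) cross=24.042; C₋=(1.1430,-5.8416) cross=-24.042
θ=9°:   branch - wants cross < 0 → take C=(1.1430,-5.8416) (cross=-24.042)
θ=9°: ex = (C−B)/|BC| = (0.0259,-0.9997); ey = (0.9997,0.0259)
θ=9°: P = B + -2.91·ex + 1.08·ey = (1.9920,3.0934)
θ=49°: B = A + 1.00·(cos49°, sin49°) = (0.6561, 0.7547)
θ=49°: |BD| = 4.4090
θ=49°: circle(B,6.00) ∩ circle(D,7.00): a=0.7303, h=5.9554
θ=49°:   candidates: C₊=(2.3949,6.4972) cross=26.257; C₋=(0.3561,-5.2378) cross=-26.257
θ=49°:   branch - wants cross < 0 → take C=(0.3561,-5.2378) (cross=-26.257)
θ=49°: ex = (C−B)/|BC| = (-0.0500,-0.9987); ey = (0.9987,-0.0500)
θ=49°: P = B + -2.91·ex + 1.08·ey = (1.8802,3.6071)
θ=177°: B = A + 1.00·(cos177°, sin177°) = (-0.9986, 0.0523)
θ=177°: |BD| = 5.9989
θ=177°: circle(B,6.00) ∩ circle(D,7.00): a=1.9159, h=5.6859
θ=177°:   candidates: C₊=(0.9668,5.7213) cross=34.109; C₋=(0.8676,-5.6501) cross=-34.109
θ=177°:   branch - wants cross < 0 → take C=(0.8676,-5.6501) (cross=-34.109)
θ=177°: ex = (C−B)/|BC| = (0.3110,-0.9504); ey = (0.9504,0.3110)
θ=177°: P = B + -2.91·ex + 1.08·ey = (-0.8773,3.1539)
θ=225°: B = A + 1.00·(cos225°, sin225°) = (-0.7071, -0.7071)
θ=225°: |BD| = 5.7507
θ=225°: circle(B,6.00) ∩ circle(D,7.00): a=1.7451, h=5.7406
θ=225°:   candidates: C₊=(0.3189,5.2045) cross=33.013; C₋=(1.7306,-6.1896) cross=-33.013
θ=225°:   branch - wants cross < 0 → take C=(1.7306,-6.1896) (cross=-33.013)
θ=225°: ex = (C−B)/|BC| = (0.4063,-0.9137); ey = (0.9137,0.4063)
θ=225°: P = B + -2.91·ex + 1.08·ey = (-0.9025,2.3907)

θ=9°: 1.99 3.09
θ=49°: 1.88 3.61
θ=177°: -0.88 3.15
θ=225°: -0.90 2.39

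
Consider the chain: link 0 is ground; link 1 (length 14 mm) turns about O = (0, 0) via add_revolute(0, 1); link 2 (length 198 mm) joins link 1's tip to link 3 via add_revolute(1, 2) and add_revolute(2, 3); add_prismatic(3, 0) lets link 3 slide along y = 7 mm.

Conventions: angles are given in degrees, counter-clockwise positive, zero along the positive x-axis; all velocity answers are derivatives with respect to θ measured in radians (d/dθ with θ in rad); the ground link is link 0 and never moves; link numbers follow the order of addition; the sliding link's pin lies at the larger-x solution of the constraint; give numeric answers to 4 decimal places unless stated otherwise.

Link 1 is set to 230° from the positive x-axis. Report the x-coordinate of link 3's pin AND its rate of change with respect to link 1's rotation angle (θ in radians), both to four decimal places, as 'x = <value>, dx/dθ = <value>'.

geometry: r = 14 mm, L = 198 mm, e = 7 mm
crank pin P = (r cos θ, r sin θ) = (-8.999027, -10.724622)
h = r sin θ − e = -10.724622 − 7 = -17.724622
x = r cos θ + √(L² − h²) = -8.999027 + 197.205065 = 188.206039
dx/dθ = −r sin θ − h·r cos θ/√(L² − h²) (θ in radians; h = -17.724622) = 9.915797

x = 188.2060, dx/dθ = 9.9158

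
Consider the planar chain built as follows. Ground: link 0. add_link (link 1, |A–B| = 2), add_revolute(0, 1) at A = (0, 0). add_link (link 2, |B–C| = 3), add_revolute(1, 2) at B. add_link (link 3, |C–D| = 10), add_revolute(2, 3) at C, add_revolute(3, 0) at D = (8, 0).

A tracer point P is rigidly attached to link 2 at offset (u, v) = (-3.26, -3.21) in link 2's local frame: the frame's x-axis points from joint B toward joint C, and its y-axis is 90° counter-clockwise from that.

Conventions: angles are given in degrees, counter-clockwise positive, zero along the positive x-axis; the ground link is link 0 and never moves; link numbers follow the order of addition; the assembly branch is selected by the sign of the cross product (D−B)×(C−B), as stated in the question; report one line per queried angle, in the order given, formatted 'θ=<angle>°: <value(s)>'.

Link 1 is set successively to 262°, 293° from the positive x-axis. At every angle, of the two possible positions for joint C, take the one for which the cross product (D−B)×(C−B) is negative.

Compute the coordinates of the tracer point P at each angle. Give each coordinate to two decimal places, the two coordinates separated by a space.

A=(0,0), D=(8.00,0)
θ=262°: B = A + 2.00·(cos262°, sin262°) = (-0.2783, -1.9805)
θ=262°: |BD| = 8.5120
θ=262°: circle(B,3.00) ∩ circle(D,10.00): a=-1.0894, h=2.7952
θ=262°:   candidates: C₊=(-1.9883,0.4845) cross=23.793; C₋=(-0.6875,-4.9525) cross=-23.793
θ=262°:   branch - wants cross < 0 → take C=(-0.6875,-4.9525) (cross=-23.793)
θ=262°: ex = (C−B)/|BC| = (-0.1364,-0.9907); ey = (0.9907,-0.1364)
θ=262°: P = B + -3.26·ex + -3.21·ey = (-3.0137,1.6868)
θ=293°: B = A + 2.00·(cos293°, sin293°) = (0.7815, -1.8410)
θ=293°: |BD| = 7.4496
θ=293°: circle(B,3.00) ∩ circle(D,10.00): a=-2.3829, h=1.8226
θ=293°:   candidates: C₊=(-1.9779,-0.6639) cross=13.577; C₋=(-1.0771,-4.1959) cross=-13.577
θ=293°:   branch - wants cross < 0 → take C=(-1.0771,-4.1959) (cross=-13.577)
θ=293°: ex = (C−B)/|BC| = (-0.6195,-0.7850); ey = (0.7850,-0.6195)
θ=293°: P = B + -3.26·ex + -3.21·ey = (0.2814,2.7067)

θ=262°: -3.01 1.69
θ=293°: 0.28 2.71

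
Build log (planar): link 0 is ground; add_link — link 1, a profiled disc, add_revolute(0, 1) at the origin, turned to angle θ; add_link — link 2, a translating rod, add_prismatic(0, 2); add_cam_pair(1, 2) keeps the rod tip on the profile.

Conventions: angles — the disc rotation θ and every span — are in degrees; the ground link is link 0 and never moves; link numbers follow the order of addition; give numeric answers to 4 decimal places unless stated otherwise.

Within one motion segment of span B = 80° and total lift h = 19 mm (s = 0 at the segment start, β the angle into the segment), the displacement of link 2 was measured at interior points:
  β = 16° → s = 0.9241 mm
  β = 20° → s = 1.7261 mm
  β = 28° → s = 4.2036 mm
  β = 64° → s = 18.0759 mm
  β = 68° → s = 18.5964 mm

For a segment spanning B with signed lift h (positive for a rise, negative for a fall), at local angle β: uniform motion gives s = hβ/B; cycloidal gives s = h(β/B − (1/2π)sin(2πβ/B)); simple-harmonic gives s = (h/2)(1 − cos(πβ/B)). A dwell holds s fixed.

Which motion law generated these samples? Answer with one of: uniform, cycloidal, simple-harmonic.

candidates at β/B = r: uniform s = h·r (linear in β); cycloidal s = h·(r − sin(2πr)/(2π)); simple-harmonic s = (h/2)(1 − cos(πr))
β=16°: printed 0.9241 | uniform 3.8000, cycloidal 0.9241, simple-harmonic 1.8143
β=20°: printed 1.7261 | uniform 4.7500, cycloidal 1.7261, simple-harmonic 2.7825
β=28°: printed 4.2036 | uniform 6.6500, cycloidal 4.2036, simple-harmonic 5.1871
β=64°: printed 18.0759 | uniform 15.2000, cycloidal 18.0759, simple-harmonic 17.1857
β=68°: printed 18.5964 | uniform 16.1500, cycloidal 18.5964, simple-harmonic 17.9646
only one law matches every sample → cycloidal

cycloidal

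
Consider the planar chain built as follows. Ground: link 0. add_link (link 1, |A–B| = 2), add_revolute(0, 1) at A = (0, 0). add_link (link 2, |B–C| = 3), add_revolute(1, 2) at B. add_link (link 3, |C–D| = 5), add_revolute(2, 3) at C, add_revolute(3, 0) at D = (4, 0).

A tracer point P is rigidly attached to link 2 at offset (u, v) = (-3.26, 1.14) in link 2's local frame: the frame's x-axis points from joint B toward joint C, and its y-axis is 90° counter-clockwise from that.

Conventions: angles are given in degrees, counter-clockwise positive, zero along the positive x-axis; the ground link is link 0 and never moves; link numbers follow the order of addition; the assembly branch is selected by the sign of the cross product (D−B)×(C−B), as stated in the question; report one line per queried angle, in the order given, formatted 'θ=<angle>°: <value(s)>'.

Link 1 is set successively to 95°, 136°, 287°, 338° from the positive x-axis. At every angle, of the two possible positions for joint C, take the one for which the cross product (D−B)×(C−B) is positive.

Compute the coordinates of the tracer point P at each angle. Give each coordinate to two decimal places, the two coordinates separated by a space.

A=(0,0), D=(4.00,0)
θ=95°: B = A + 2.00·(cos95°, sin95°) = (-0.1743, 1.9924)
θ=95°: |BD| = 4.6254
θ=95°: circle(B,3.00) ∩ circle(D,5.00): a=0.5831, h=2.9428
θ=95°:   candidates: C₊=(1.6195,4.3970) cross=13.612; C₋=(-0.9156,-0.9146) cross=-13.612
θ=95°:   branch + wants cross > 0 → take C=(1.6195,4.3970) (cross=13.612)
θ=95°: ex = (C−B)/|BC| = (0.5980,0.8015); ey = (-0.8015,0.5980)
θ=95°: P = B + -3.26·ex + 1.14·ey = (-3.0374,0.0611)
θ=136°: B = A + 2.00·(cos136°, sin136°) = (-1.4387, 1.3893)
θ=136°: |BD| = 5.6133
θ=136°: circle(B,3.00) ∩ circle(D,5.00): a=1.3815, h=2.6630
θ=136°:   candidates: C₊=(0.5589,3.6275) cross=14.948; C₋=(-0.7593,-1.5327) cross=-14.948
θ=136°:   branch + wants cross > 0 → take C=(0.5589,3.6275) (cross=14.948)
θ=136°: ex = (C−B)/|BC| = (0.6659,0.7461); ey = (-0.7461,0.6659)
θ=136°: P = B + -3.26·ex + 1.14·ey = (-4.4599,-0.2838)
θ=287°: B = A + 2.00·(cos287°, sin287°) = (0.5847, -1.9126)
θ=287°: |BD| = 3.9143
θ=287°: circle(B,3.00) ∩ circle(D,5.00): a=-0.0866, h=2.9987
θ=287°:   candidates: C₊=(-0.9561,0.6615) cross=11.738; C₋=(1.9744,-4.5713) cross=-11.738
θ=287°:   branch + wants cross > 0 → take C=(-0.9561,0.6615) (cross=11.738)
θ=287°: ex = (C−B)/|BC| = (-0.5136,0.8580); ey = (-0.8580,-0.5136)
θ=287°: P = B + -3.26·ex + 1.14·ey = (1.2809,-5.2953)
θ=338°: B = A + 2.00·(cos338°, sin338°) = (1.8544, -0.7492)
θ=338°: |BD| = 2.2727
θ=338°: circle(B,3.00) ∩ circle(D,5.00): a=-2.3837, h=1.8215
θ=338°:   candidates: C₊=(-0.9966,0.1846) cross=4.140; C₋=(0.2044,-3.2547) cross=-4.140
θ=338°:   branch + wants cross > 0 → take C=(-0.9966,0.1846) (cross=4.140)
θ=338°: ex = (C−B)/|BC| = (-0.9503,0.3113); ey = (-0.3113,-0.9503)
θ=338°: P = B + -3.26·ex + 1.14·ey = (4.5976,-2.8473)

θ=95°: -3.04 0.06
θ=136°: -4.46 -0.28
θ=287°: 1.28 -5.30
θ=338°: 4.60 -2.85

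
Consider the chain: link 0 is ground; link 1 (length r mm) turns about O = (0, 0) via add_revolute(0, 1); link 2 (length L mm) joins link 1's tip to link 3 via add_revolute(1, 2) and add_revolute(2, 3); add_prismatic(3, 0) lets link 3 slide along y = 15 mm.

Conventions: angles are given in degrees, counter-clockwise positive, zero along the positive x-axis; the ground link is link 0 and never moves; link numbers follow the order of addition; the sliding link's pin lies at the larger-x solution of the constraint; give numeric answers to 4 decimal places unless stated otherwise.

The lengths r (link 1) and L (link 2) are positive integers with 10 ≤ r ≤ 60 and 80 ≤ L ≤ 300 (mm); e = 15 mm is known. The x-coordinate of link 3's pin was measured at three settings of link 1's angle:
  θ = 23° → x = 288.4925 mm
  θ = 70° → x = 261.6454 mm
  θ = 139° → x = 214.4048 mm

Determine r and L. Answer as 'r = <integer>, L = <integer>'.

constraint per measurement: (x − r cos θ)² + (r sin θ − e)² = L²
subtracting the θ₁ and θ₂ equations cancels the r² and L² terms:
r = (x₁² − x₂²) / (2[(x₁cos θ₁ + e sin θ₁) − (x₂cos θ₂ + e sin θ₂)]) = 44.0000 → r = 44
L² = (x₁ − r cos θ₁)² + (r sin θ₁ − e)² = 61503.9878 → L = 248.0000 → L = 248
check at θ₃=139°: x = 214.4048 (printed 214.4048) ✓

r = 44, L = 248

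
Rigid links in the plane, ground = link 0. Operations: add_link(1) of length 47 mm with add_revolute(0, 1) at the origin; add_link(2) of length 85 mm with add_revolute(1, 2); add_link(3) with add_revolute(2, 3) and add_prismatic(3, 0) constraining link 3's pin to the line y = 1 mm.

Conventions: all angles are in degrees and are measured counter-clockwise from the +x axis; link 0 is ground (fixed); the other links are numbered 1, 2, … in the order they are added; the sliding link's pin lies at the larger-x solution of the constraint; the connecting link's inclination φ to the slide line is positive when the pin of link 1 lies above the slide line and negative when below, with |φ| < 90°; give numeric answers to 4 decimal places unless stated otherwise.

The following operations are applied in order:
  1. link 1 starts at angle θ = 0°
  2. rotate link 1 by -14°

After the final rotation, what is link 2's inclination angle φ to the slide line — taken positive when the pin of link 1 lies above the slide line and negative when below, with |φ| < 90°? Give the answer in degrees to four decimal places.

geometry: r = 47 mm, L = 85 mm, e = 1 mm; θ starts at 0°
rotate link 1 by -14°: θ ← 0° -14° = -14°
h = r sin θ − e = -11.370329 − 1 = -12.370329
sin φ = h / L = -12.370329 / 85 = -0.14553328
φ = arcsin(-0.14553328) = -8.368162°

-8.3682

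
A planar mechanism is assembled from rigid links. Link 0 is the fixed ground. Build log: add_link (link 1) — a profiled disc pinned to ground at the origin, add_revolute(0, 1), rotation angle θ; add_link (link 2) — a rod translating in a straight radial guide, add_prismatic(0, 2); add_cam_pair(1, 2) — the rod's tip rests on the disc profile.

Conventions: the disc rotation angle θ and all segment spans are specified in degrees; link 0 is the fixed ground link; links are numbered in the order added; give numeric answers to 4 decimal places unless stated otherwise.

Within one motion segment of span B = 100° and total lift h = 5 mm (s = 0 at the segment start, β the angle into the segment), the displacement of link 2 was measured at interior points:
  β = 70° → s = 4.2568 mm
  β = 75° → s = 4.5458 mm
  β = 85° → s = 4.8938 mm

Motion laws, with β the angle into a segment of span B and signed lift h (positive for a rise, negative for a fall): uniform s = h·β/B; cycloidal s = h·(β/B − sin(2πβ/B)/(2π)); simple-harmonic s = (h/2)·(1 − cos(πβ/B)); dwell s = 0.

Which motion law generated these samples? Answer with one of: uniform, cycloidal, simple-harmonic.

candidates at β/B = r: uniform s = h·r (linear in β); cycloidal s = h·(r − sin(2πr)/(2π)); simple-harmonic s = (h/2)(1 − cos(πr))
β=70°: printed 4.2568 | uniform 3.5000, cycloidal 4.2568, simple-harmonic 3.9695
β=75°: printed 4.5458 | uniform 3.7500, cycloidal 4.5458, simple-harmonic 4.2678
β=85°: printed 4.8938 | uniform 4.2500, cycloidal 4.8938, simple-harmonic 4.7275
only one law matches every sample → cycloidal

cycloidal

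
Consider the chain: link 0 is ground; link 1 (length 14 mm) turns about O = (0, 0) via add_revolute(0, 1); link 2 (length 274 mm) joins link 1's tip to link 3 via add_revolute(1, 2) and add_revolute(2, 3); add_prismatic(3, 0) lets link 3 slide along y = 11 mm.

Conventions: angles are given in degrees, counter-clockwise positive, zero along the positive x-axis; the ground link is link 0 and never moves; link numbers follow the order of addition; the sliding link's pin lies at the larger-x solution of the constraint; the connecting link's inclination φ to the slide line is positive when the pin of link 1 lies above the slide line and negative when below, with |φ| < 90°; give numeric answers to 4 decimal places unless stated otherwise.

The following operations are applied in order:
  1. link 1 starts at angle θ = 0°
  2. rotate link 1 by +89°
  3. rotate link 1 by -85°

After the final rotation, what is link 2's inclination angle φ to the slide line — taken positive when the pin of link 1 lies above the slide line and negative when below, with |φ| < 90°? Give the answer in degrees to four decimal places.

geometry: r = 14 mm, L = 274 mm, e = 11 mm; θ starts at 0°
rotate link 1 by +89°: θ ← 0° +89° = 89°
rotate link 1 by -85°: θ ← 89° -85° = 4°
h = r sin θ − e = 0.976591 − 11 = -10.023409
sin φ = h / L = -10.023409 / 274 = -0.03658179
φ = arcsin(-0.03658179) = -2.096450°

-2.0964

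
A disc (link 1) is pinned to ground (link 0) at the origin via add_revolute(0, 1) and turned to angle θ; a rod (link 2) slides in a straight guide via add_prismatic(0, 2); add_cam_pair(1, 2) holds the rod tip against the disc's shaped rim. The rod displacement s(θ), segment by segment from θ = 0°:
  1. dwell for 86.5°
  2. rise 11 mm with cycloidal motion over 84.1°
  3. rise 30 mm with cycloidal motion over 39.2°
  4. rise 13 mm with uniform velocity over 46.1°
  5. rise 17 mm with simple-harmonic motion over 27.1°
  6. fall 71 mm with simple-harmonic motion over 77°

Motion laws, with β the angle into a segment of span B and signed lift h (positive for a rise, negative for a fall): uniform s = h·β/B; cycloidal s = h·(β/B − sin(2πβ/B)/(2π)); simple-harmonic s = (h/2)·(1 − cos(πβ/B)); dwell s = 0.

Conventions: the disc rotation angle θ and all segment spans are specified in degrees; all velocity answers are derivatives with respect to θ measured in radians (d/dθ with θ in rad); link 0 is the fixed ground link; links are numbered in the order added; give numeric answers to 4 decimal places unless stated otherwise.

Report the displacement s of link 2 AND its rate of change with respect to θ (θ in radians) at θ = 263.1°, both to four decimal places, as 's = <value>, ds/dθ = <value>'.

segment 1 (0° to 86.5°, dwell): s unchanged at 0.0000
segment 2 (86.5° to 170.6°, cycloidal, h = 11) is passed completely: s = 0.0000 + (11) = 11.0000
segment 3 (170.6° to 209.8°, cycloidal, h = 30) is passed completely: s = 11.0000 + (30) = 41.0000
segment 4 (209.8° to 255.9°, uniform, h = 13) is passed completely: s = 41.0000 + (13) = 54.0000
θ = 263.1° falls in segment 5 (255.9° to 283°, simple-harmonic, h = 17): β = 263.1 − 255.9 = 7.2°, B = 27.1°; Δs = 17/2·(1 − cos(π·0.2657)) = 2.7929; s = 54.0000 + 2.7929 = 56.7929
velocity in seg [255.9°–283°] (simple-harmonic), θ in radians: β = 7.2° = 0.1257 rad, B = 27.1° = 0.4730 rad; ds/dθ = (πh/(2B)) sin(πβ/B) = (π·17/(2·0.4730)) sin(π·0.2657) = 41.839163 mm/rad

s = 56.7929, ds/dθ = 41.8392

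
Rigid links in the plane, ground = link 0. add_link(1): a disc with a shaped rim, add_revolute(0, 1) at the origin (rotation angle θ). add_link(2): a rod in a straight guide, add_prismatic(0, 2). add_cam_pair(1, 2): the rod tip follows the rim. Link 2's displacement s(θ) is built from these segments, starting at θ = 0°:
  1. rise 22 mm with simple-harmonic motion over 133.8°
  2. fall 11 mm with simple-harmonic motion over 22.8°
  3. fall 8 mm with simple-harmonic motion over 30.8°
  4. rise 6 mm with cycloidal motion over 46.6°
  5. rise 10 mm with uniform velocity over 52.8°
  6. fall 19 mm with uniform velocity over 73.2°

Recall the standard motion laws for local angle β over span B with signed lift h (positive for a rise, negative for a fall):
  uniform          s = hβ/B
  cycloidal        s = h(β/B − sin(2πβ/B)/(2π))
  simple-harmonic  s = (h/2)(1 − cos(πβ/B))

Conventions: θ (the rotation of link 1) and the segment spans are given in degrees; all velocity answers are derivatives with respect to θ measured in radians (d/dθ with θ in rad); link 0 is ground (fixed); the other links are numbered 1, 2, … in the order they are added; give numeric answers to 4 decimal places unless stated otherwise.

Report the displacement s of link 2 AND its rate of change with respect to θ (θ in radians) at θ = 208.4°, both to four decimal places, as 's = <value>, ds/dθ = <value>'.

segment 1 (0° to 133.8°, simple-harmonic, h = 22) is passed completely: s = 0.0000 + (22) = 22.0000
segment 2 (133.8° to 156.6°, simple-harmonic, h = -11) is passed completely: s = 22.0000 + (-11) = 11.0000
segment 3 (156.6° to 187.4°, simple-harmonic, h = -8) is passed completely: s = 11.0000 + (-8) = 3.0000
θ = 208.4° falls in segment 4 (187.4° to 234°, cycloidal, h = 6): β = 208.4 − 187.4 = 21°, B = 46.6°; Δs = 6·(0.4506 − sin(2π·0.4506)/(2π)) = 2.4124; s = 3.0000 + 2.4124 = 5.4124
velocity in seg [187.4°–234°] (cycloidal), θ in radians: β = 21° = 0.3665 rad, B = 46.6° = 0.8133 rad; ds/dθ = (h/B)(1 − cos(2πβ/B)) = (6/0.8133)(1 − cos(2π·0.4506)) = 14.402379 mm/rad

s = 5.4124, ds/dθ = 14.4024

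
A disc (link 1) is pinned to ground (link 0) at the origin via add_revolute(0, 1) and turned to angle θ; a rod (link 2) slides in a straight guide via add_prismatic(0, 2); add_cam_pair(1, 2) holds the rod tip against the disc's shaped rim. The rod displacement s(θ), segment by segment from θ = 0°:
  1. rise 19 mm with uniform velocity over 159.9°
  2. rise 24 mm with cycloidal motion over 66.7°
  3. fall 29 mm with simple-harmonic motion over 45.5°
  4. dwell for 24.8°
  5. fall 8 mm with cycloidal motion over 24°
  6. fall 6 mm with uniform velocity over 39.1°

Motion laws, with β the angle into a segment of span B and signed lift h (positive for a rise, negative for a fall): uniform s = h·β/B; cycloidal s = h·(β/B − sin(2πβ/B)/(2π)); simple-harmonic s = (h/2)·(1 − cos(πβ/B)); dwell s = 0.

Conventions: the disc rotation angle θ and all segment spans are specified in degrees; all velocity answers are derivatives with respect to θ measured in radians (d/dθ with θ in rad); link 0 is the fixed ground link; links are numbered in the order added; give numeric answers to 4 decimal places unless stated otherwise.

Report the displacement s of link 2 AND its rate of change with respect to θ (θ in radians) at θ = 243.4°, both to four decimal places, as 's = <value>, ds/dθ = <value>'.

segment 1 (0° to 159.9°, uniform, h = 19) is passed completely: s = 0.0000 + (19) = 19.0000
segment 2 (159.9° to 226.6°, cycloidal, h = 24) is passed completely: s = 19.0000 + (24) = 43.0000
θ = 243.4° falls in segment 3 (226.6° to 272.1°, simple-harmonic, h = -29): β = 243.4 − 226.6 = 16.8°, B = 45.5°; Δs = -29/2·(1 − cos(π·0.3692)) = -8.7092; s = 43.0000 − 8.7092 = 34.2908
velocity in seg [226.6°–272.1°] (simple-harmonic), θ in radians: β = 16.8° = 0.2932 rad, B = 45.5° = 0.7941 rad; ds/dθ = (πh/(2B)) sin(πβ/B) = (π·(-29)/(2·0.7941)) sin(π·0.3692) = -52.589618 mm/rad

s = 34.2908, ds/dθ = -52.5896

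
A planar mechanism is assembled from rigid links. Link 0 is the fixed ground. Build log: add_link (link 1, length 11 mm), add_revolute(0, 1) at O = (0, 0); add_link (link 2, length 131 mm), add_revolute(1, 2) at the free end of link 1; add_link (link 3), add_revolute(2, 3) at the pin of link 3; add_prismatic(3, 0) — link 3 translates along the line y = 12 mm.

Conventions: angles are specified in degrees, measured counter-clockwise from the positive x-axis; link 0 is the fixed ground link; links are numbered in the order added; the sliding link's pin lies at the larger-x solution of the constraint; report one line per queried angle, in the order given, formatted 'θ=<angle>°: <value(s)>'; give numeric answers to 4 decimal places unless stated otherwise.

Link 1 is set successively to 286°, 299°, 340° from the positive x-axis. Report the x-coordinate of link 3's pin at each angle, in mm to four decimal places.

geometry: r = 11 mm, L = 131 mm, e = 12 mm
θ=286°: crank pin P = (r cos θ, r sin θ) = (3.032011, -10.573879)
θ=286°: h = r sin θ − e = -10.573879 − 12 = -22.573879
θ=286°: x = r cos θ + √(L² − h²) = 3.032011 + 129.040381 = 132.072392
θ=299°: crank pin P = (r cos θ, r sin θ) = (5.332906, -9.620817)
θ=299°: h = r sin θ − e = -9.620817 − 12 = -21.620817
θ=299°: x = r cos θ + √(L² − h²) = 5.332906 + 129.203484 = 134.536390
θ=340°: crank pin P = (r cos θ, r sin θ) = (10.336619, -3.762222)
θ=340°: h = r sin θ − e = -3.762222 − 12 = -15.762222
θ=340°: x = r cos θ + √(L² − h²) = 10.336619 + 130.048269 = 140.384888

θ=286°: 132.0724
θ=299°: 134.5364
θ=340°: 140.3849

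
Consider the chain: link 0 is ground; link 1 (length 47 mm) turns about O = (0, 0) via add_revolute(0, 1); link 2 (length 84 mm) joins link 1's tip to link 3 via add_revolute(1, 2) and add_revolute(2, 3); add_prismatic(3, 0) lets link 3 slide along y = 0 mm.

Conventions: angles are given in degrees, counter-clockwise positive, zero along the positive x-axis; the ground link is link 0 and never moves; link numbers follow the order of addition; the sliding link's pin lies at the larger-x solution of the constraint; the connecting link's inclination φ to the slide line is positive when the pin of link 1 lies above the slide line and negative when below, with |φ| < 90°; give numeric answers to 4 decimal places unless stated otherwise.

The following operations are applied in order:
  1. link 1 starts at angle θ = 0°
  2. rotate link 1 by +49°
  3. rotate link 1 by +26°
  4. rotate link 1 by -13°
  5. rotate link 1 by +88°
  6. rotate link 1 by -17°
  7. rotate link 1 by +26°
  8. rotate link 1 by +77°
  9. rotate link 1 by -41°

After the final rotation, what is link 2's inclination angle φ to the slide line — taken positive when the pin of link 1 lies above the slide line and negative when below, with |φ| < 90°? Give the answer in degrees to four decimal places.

geometry: r = 47 mm, L = 84 mm, e = 0 mm; θ starts at 0°
rotate link 1 by +49°: θ ← 0° +49° = 49°
rotate link 1 by +26°: θ ← 49° +26° = 75°
rotate link 1 by -13°: θ ← 75° -13° = 62°
rotate link 1 by +88°: θ ← 62° +88° = 150°
rotate link 1 by -17°: θ ← 150° -17° = 133°
rotate link 1 by +26°: θ ← 133° +26° = 159°
rotate link 1 by +77°: θ ← 159° +77° = 236°
rotate link 1 by -41°: θ ← 236° -41° = 195°
h = r sin θ − e = -12.164495 − 0 = -12.164495
sin φ = h / L = -12.164495 / 84 = -0.14481542
φ = arcsin(-0.14481542) = -8.326591°

-8.3266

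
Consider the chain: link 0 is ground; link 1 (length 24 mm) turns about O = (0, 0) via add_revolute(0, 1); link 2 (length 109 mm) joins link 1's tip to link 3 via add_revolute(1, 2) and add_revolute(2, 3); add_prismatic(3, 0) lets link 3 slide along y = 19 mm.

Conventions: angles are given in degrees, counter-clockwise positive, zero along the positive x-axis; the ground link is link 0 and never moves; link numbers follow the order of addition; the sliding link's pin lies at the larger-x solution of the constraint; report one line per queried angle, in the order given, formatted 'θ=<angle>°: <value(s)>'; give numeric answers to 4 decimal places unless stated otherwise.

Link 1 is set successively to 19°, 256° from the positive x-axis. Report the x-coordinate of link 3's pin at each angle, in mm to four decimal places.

geometry: r = 24 mm, L = 109 mm, e = 19 mm
θ=19°: crank pin P = (r cos θ, r sin θ) = (22.692446, 7.813636)
θ=19°: h = r sin θ − e = 7.813636 − 19 = -11.186364
θ=19°: x = r cos θ + √(L² − h²) = 22.692446 + 108.424468 = 131.116914
θ=256°: crank pin P = (r cos θ, r sin θ) = (-5.806125, -23.287097)
θ=256°: h = r sin θ − e = -23.287097 − 19 = -42.287097
θ=256°: x = r cos θ + √(L² − h²) = -5.806125 + 100.462935 = 94.656810

θ=19°: 131.1169
θ=256°: 94.6568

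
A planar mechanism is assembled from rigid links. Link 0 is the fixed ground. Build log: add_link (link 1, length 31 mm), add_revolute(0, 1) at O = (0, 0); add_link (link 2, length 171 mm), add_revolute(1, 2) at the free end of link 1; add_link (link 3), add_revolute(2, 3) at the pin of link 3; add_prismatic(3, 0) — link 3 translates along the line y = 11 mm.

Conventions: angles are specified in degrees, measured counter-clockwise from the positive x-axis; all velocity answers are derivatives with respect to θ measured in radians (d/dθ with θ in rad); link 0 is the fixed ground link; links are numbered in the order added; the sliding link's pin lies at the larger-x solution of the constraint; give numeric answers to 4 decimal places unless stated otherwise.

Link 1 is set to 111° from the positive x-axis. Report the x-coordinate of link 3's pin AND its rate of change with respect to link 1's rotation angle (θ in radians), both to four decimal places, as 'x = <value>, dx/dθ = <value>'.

geometry: r = 31 mm, L = 171 mm, e = 11 mm
crank pin P = (r cos θ, r sin θ) = (-11.109406, 28.940993)
h = r sin θ − e = 28.940993 − 11 = 17.940993
x = r cos θ + √(L² − h²) = -11.109406 + 170.056228 = 158.946822
dx/dθ = −r sin θ − h·r cos θ/√(L² − h²) (θ in radians; h = 17.940993) = -27.768947

x = 158.9468, dx/dθ = -27.7689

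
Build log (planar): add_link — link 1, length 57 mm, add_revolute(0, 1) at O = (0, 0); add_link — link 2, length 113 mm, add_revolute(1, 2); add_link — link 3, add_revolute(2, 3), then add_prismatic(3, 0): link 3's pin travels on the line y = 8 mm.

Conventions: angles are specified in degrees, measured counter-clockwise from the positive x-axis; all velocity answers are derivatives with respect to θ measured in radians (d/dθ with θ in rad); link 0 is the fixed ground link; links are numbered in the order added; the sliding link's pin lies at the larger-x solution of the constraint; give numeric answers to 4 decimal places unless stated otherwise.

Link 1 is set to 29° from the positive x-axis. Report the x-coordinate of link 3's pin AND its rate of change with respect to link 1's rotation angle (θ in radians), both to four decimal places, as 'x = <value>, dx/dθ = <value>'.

geometry: r = 57 mm, L = 113 mm, e = 8 mm
crank pin P = (r cos θ, r sin θ) = (49.853323, 27.634148)
h = r sin θ − e = 27.634148 − 8 = 19.634148
x = r cos θ + √(L² − h²) = 49.853323 + 111.281176 = 161.134500
dx/dθ = −r sin θ − h·r cos θ/√(L² − h²) (θ in radians; h = 19.634148) = -36.430133

x = 161.1345, dx/dθ = -36.4301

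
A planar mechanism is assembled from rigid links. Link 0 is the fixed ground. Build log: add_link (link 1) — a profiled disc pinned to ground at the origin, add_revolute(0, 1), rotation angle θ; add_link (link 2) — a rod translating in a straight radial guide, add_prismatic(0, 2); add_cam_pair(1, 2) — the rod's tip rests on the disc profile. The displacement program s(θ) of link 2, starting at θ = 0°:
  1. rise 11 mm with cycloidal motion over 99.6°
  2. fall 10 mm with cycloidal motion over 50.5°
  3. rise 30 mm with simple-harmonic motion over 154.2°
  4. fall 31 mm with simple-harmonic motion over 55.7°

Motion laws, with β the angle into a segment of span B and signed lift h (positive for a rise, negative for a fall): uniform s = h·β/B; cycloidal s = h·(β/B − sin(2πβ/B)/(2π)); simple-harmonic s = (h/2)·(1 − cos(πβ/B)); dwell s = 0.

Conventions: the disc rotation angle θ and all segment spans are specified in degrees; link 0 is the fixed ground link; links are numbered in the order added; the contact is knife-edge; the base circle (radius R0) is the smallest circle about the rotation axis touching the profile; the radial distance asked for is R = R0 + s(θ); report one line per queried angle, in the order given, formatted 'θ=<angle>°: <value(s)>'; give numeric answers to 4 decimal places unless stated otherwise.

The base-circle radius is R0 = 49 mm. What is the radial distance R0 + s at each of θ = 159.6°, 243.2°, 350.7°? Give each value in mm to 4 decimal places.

seg 1 [0°–99.6°] cycloidal, h=11: full span → s += 11 → s = 11.0000
seg 2 [99.6°–150.1°] cycloidal, h=-10: full span → s += -10 → s = 1.0000
seg 3 [150.1°–304.3°] simple-harmonic, h=30: θ=159.6° here. β=9.5, B=154.2. 30/2·(1 − cos(π·0.0616)) = 0.2801 → s = 1.2801
seg 3 [150.1°–304.3°] simple-harmonic, h=30: θ=243.2° here. β=93.1, B=154.2. 30/2·(1 − cos(π·0.6038)) = 19.8035 → s = 20.8035
seg 3 [150.1°–304.3°] simple-harmonic, h=30: full span → s += 30 → s = 31.0000
seg 4 [304.3°–360°] simple-harmonic, h=-31: θ=350.7° here. β=46.4, B=55.7. -31/2·(1 − cos(π·0.8330)) = -28.9161 → s = 2.0839
θ=159.6°: R = R0 + s = 49 + 1.2801 = 50.2801
θ=243.2°: R = R0 + s = 49 + 20.8035 = 69.8035
θ=350.7°: R = R0 + s = 49 + 2.0839 = 51.0839

θ=159.6°: 50.2801
θ=243.2°: 69.8035
θ=350.7°: 51.0839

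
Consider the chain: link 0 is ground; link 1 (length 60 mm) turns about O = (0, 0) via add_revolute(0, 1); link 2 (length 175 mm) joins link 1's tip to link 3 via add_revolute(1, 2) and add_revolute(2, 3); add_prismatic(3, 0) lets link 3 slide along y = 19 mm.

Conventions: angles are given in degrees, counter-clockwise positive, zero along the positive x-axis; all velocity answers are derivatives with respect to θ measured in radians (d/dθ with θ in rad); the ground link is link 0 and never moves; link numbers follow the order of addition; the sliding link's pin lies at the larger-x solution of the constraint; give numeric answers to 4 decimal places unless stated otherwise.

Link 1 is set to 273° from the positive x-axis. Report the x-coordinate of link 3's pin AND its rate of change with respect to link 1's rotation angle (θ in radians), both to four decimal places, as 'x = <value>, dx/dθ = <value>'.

geometry: r = 60 mm, L = 175 mm, e = 19 mm
crank pin P = (r cos θ, r sin θ) = (3.140157, -59.917772)
h = r sin θ − e = -59.917772 − 19 = -78.917772
x = r cos θ + √(L² − h²) = 3.140157 + 156.195343 = 159.335501
dx/dθ = −r sin θ − h·r cos θ/√(L² − h²) (θ in radians; h = -78.917772) = 61.504338

x = 159.3355, dx/dθ = 61.5043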